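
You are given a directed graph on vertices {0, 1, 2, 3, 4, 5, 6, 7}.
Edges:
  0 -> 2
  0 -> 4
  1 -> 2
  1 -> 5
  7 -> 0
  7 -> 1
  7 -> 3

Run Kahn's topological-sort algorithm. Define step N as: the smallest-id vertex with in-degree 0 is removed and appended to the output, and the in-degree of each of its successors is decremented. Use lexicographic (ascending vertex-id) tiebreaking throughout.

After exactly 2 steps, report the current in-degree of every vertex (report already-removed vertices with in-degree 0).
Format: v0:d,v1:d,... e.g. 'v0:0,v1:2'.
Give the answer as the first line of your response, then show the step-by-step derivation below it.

v0:0,v1:0,v2:2,v3:0,v4:1,v5:1,v6:0,v7:0

step 1: output 6; order=[6]; indeg=(1,1,2,1,1,1,0,0)
step 2: output 7; order=[6,7]; indeg=(0,0,2,0,1,1,0,0)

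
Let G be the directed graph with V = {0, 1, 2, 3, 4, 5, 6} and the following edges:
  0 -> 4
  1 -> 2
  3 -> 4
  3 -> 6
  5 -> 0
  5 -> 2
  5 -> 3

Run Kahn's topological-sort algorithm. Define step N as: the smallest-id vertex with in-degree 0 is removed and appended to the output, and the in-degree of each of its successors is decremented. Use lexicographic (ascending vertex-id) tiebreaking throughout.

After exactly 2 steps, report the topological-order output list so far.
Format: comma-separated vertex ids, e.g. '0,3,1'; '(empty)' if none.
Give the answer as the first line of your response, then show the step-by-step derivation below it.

1,5

step 1: output 1; order=[1]; indeg=(1,0,1,1,2,0,1)
step 2: output 5; order=[1,5]; indeg=(0,0,0,0,2,0,1)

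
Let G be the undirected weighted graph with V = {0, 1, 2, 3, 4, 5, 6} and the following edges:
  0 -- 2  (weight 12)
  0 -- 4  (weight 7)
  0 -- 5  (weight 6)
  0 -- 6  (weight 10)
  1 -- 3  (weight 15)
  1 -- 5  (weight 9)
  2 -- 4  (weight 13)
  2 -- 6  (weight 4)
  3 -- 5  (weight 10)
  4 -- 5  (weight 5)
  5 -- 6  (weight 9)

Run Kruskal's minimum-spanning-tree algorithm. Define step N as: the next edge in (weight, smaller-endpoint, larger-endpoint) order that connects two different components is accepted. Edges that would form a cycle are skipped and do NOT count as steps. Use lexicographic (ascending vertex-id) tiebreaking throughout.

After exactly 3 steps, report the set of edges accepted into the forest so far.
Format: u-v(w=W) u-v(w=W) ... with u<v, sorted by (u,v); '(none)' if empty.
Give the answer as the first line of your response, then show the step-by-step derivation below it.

0-5(w=6) 2-6(w=4) 4-5(w=5)

step 1: add edge 2-6 (w=4); MST = {2-6(w=4)}
step 2: add edge 4-5 (w=5); MST = {2-6(w=4) 4-5(w=5)}
step 3: add edge 0-5 (w=6); MST = {0-5(w=6) 2-6(w=4) 4-5(w=5)}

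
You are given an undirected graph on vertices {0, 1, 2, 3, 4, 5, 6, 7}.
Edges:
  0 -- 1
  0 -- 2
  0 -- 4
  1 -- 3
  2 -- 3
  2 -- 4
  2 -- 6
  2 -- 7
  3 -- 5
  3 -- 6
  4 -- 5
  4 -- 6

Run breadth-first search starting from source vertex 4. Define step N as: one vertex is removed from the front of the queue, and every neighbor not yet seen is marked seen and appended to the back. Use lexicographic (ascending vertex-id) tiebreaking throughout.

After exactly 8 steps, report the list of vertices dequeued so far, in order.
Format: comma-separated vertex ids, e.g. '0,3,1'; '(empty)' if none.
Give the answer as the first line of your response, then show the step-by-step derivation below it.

4,0,2,5,6,1,3,7

step 1: dequeue 4; queue=[0,2,5,6]; order=4
step 2: dequeue 0; queue=[2,5,6,1]; order=4,0
step 3: dequeue 2; queue=[5,6,1,3,7]; order=4,0,2
step 4: dequeue 5; queue=[6,1,3,7]; order=4,0,2,5
step 5: dequeue 6; queue=[1,3,7]; order=4,0,2,5,6
step 6: dequeue 1; queue=[3,7]; order=4,0,2,5,6,1
step 7: dequeue 3; queue=[7]; order=4,0,2,5,6,1,3
step 8: dequeue 7; queue=[(empty)]; order=4,0,2,5,6,1,3,7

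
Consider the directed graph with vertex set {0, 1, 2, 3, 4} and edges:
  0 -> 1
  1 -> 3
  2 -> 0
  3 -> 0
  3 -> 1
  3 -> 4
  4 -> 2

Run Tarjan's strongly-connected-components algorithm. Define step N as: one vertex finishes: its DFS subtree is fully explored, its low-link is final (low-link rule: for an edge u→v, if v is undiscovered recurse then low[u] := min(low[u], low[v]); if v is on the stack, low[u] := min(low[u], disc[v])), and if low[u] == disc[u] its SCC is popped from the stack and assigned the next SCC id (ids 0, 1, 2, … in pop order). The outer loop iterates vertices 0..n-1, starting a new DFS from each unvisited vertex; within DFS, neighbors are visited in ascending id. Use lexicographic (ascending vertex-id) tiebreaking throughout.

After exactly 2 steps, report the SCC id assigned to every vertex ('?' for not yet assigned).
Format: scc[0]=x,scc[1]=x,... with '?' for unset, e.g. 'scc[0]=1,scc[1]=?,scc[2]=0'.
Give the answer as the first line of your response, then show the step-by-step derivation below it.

scc[0]=?,scc[1]=?,scc[2]=?,scc[3]=?,scc[4]=?

step 1: low=(low[0]=0,low[1]=1,low[2]=0,low[3]=0,low[4]=3); scc=(scc[0]=?,scc[1]=?,scc[2]=?,scc[3]=?,scc[4]=?)
step 2: low=(low[0]=0,low[1]=1,low[2]=0,low[3]=0,low[4]=0); scc=(scc[0]=?,scc[1]=?,scc[2]=?,scc[3]=?,scc[4]=?)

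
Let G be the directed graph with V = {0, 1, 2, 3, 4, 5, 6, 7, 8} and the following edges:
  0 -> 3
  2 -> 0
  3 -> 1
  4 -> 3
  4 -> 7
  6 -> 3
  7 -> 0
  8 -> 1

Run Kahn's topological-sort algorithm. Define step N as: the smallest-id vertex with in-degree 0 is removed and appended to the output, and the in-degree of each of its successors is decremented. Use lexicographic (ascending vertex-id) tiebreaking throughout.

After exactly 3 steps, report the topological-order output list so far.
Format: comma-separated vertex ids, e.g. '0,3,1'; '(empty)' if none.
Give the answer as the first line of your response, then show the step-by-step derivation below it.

2,4,5

step 1: output 2; order=[2]; indeg=(1,2,0,3,0,0,0,1,0)
step 2: output 4; order=[2,4]; indeg=(1,2,0,2,0,0,0,0,0)
step 3: output 5; order=[2,4,5]; indeg=(1,2,0,2,0,0,0,0,0)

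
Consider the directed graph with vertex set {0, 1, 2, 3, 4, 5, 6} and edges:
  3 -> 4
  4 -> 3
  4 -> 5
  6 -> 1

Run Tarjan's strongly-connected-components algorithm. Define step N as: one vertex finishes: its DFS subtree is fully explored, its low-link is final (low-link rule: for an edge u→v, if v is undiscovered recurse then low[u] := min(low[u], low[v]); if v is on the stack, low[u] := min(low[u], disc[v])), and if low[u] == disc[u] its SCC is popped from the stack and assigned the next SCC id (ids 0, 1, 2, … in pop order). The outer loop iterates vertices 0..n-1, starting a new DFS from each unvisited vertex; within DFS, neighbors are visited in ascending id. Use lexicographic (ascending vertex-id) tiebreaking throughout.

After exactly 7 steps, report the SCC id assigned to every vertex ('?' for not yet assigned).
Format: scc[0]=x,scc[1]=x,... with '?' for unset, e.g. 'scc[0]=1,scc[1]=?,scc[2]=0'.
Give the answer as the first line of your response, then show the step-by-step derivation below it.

scc[0]=0,scc[1]=1,scc[2]=2,scc[3]=4,scc[4]=4,scc[5]=3,scc[6]=5

step 1: low=(low[0]=0,low[1]=?,low[2]=?,low[3]=?,low[4]=?,low[5]=?,low[6]=?); scc=(scc[0]=0,scc[1]=?,scc[2]=?,scc[3]=?,scc[4]=?,scc[5]=?,scc[6]=?)
step 2: low=(low[0]=0,low[1]=1,low[2]=?,low[3]=?,low[4]=?,low[5]=?,low[6]=?); scc=(scc[0]=0,scc[1]=1,scc[2]=?,scc[3]=?,scc[4]=?,scc[5]=?,scc[6]=?)
step 3: low=(low[0]=0,low[1]=1,low[2]=2,low[3]=?,low[4]=?,low[5]=?,low[6]=?); scc=(scc[0]=0,scc[1]=1,scc[2]=2,scc[3]=?,scc[4]=?,scc[5]=?,scc[6]=?)
step 4: low=(low[0]=0,low[1]=1,low[2]=2,low[3]=3,low[4]=3,low[5]=5,low[6]=?); scc=(scc[0]=0,scc[1]=1,scc[2]=2,scc[3]=?,scc[4]=?,scc[5]=3,scc[6]=?)
step 5: low=(low[0]=0,low[1]=1,low[2]=2,low[3]=3,low[4]=3,low[5]=5,low[6]=?); scc=(scc[0]=0,scc[1]=1,scc[2]=2,scc[3]=?,scc[4]=?,scc[5]=3,scc[6]=?)
step 6: low=(low[0]=0,low[1]=1,low[2]=2,low[3]=3,low[4]=3,low[5]=5,low[6]=?); scc=(scc[0]=0,scc[1]=1,scc[2]=2,scc[3]=4,scc[4]=4,scc[5]=3,scc[6]=?)
step 7: low=(low[0]=0,low[1]=1,low[2]=2,low[3]=3,low[4]=3,low[5]=5,low[6]=6); scc=(scc[0]=0,scc[1]=1,scc[2]=2,scc[3]=4,scc[4]=4,scc[5]=3,scc[6]=5)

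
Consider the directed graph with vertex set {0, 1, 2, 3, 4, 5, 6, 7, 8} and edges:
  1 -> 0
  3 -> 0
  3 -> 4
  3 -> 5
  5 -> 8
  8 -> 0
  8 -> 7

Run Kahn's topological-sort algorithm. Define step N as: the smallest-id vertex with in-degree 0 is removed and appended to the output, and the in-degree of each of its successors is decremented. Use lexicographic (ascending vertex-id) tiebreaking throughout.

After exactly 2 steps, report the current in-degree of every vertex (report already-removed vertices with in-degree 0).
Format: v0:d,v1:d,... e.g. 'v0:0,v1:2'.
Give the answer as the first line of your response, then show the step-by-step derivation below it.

v0:2,v1:0,v2:0,v3:0,v4:1,v5:1,v6:0,v7:1,v8:1

step 1: output 1; order=[1]; indeg=(2,0,0,0,1,1,0,1,1)
step 2: output 2; order=[1,2]; indeg=(2,0,0,0,1,1,0,1,1)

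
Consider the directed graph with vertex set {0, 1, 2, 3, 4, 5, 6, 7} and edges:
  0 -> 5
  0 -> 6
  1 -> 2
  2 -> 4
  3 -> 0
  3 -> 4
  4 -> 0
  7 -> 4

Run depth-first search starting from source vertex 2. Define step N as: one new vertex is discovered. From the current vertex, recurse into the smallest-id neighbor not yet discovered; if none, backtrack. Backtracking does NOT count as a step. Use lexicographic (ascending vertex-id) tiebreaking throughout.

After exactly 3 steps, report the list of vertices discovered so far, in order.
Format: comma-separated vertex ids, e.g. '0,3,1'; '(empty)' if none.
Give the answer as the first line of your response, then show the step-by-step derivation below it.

2,4,0

step 1: discover 2; path=2; order=2
step 2: discover 4; path=2>4; order=2,4
step 3: discover 0; path=2>4>0; order=2,4,0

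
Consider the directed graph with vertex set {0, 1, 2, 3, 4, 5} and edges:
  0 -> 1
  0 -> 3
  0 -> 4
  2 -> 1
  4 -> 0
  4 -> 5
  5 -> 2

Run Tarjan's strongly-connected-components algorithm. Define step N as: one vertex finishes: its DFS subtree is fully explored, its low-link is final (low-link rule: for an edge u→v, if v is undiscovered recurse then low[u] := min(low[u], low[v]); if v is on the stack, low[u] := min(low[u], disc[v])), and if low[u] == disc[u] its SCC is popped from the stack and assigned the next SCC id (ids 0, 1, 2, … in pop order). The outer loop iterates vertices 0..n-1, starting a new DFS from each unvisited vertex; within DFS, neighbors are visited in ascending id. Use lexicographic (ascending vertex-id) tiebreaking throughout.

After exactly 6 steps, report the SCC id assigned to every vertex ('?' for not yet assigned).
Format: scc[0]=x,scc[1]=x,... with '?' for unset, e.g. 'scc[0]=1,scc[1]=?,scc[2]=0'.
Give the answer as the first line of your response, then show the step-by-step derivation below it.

scc[0]=4,scc[1]=0,scc[2]=2,scc[3]=1,scc[4]=4,scc[5]=3

step 1: low=(low[0]=0,low[1]=1,low[2]=?,low[3]=?,low[4]=?,low[5]=?); scc=(scc[0]=?,scc[1]=0,scc[2]=?,scc[3]=?,scc[4]=?,scc[5]=?)
step 2: low=(low[0]=0,low[1]=1,low[2]=?,low[3]=2,low[4]=?,low[5]=?); scc=(scc[0]=?,scc[1]=0,scc[2]=?,scc[3]=1,scc[4]=?,scc[5]=?)
step 3: low=(low[0]=0,low[1]=1,low[2]=5,low[3]=2,low[4]=0,low[5]=4); scc=(scc[0]=?,scc[1]=0,scc[2]=2,scc[3]=1,scc[4]=?,scc[5]=?)
step 4: low=(low[0]=0,low[1]=1,low[2]=5,low[3]=2,low[4]=0,low[5]=4); scc=(scc[0]=?,scc[1]=0,scc[2]=2,scc[3]=1,scc[4]=?,scc[5]=3)
step 5: low=(low[0]=0,low[1]=1,low[2]=5,low[3]=2,low[4]=0,low[5]=4); scc=(scc[0]=?,scc[1]=0,scc[2]=2,scc[3]=1,scc[4]=?,scc[5]=3)
step 6: low=(low[0]=0,low[1]=1,low[2]=5,low[3]=2,low[4]=0,low[5]=4); scc=(scc[0]=4,scc[1]=0,scc[2]=2,scc[3]=1,scc[4]=4,scc[5]=3)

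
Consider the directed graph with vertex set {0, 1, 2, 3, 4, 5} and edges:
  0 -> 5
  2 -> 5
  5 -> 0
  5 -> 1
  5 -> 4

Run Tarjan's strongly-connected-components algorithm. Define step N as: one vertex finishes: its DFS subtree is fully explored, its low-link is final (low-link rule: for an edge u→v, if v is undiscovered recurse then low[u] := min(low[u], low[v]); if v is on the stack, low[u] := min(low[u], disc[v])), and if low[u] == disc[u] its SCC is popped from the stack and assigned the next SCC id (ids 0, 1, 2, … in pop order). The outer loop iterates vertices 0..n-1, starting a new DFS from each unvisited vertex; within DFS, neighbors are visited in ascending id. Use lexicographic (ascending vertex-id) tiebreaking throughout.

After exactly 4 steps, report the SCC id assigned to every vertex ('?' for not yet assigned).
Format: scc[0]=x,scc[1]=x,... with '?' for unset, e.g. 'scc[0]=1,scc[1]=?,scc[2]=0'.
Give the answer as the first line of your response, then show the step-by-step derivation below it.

scc[0]=2,scc[1]=0,scc[2]=?,scc[3]=?,scc[4]=1,scc[5]=2

step 1: low=(low[0]=0,low[1]=2,low[2]=?,low[3]=?,low[4]=?,low[5]=0); scc=(scc[0]=?,scc[1]=0,scc[2]=?,scc[3]=?,scc[4]=?,scc[5]=?)
step 2: low=(low[0]=0,low[1]=2,low[2]=?,low[3]=?,low[4]=3,low[5]=0); scc=(scc[0]=?,scc[1]=0,scc[2]=?,scc[3]=?,scc[4]=1,scc[5]=?)
step 3: low=(low[0]=0,low[1]=2,low[2]=?,low[3]=?,low[4]=3,low[5]=0); scc=(scc[0]=?,scc[1]=0,scc[2]=?,scc[3]=?,scc[4]=1,scc[5]=?)
step 4: low=(low[0]=0,low[1]=2,low[2]=?,low[3]=?,low[4]=3,low[5]=0); scc=(scc[0]=2,scc[1]=0,scc[2]=?,scc[3]=?,scc[4]=1,scc[5]=2)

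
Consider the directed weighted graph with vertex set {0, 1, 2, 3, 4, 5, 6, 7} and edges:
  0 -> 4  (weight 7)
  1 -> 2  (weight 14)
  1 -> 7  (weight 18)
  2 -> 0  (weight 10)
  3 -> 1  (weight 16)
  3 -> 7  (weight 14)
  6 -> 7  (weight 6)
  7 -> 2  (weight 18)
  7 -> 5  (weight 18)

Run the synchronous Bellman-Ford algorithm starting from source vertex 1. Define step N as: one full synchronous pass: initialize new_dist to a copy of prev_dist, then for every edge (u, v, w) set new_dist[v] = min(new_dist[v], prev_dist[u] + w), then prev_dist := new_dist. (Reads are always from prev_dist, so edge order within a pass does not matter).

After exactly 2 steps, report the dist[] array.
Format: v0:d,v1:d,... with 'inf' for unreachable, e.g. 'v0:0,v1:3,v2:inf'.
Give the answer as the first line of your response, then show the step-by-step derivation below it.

v0:24,v1:0,v2:14,v3:inf,v4:inf,v5:36,v6:inf,v7:18

step 1: dist = v0:inf,v1:0,v2:14,v3:inf,v4:inf,v5:inf,v6:inf,v7:18
step 2: dist = v0:24,v1:0,v2:14,v3:inf,v4:inf,v5:36,v6:inf,v7:18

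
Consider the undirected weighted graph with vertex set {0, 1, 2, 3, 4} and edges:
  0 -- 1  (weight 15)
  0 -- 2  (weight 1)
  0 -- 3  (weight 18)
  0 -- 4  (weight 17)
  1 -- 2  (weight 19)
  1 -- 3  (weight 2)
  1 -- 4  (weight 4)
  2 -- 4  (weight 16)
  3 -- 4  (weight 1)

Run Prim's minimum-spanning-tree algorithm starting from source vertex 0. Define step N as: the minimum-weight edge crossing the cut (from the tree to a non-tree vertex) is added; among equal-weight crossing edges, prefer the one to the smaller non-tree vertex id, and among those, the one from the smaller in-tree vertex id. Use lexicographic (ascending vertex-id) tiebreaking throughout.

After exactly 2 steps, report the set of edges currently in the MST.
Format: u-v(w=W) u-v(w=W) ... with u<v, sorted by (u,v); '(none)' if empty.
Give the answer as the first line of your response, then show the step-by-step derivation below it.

0-1(w=15) 0-2(w=1)

step 1: add edge 0-2 (w=1); MST = {0-2(w=1)}
step 2: add edge 0-1 (w=15); MST = {0-1(w=15) 0-2(w=1)}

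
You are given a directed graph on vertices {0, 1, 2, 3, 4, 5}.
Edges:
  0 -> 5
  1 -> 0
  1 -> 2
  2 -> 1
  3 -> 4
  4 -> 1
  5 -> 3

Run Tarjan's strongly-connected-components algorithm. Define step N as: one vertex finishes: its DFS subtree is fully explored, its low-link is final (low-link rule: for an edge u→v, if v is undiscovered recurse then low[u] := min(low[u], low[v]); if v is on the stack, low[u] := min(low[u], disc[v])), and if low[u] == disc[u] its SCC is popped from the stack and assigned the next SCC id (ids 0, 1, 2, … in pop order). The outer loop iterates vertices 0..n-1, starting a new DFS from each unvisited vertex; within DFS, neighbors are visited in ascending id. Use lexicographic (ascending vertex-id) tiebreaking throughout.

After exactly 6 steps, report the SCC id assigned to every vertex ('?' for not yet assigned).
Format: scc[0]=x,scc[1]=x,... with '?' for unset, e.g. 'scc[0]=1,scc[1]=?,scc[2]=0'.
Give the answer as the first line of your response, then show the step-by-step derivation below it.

scc[0]=0,scc[1]=0,scc[2]=0,scc[3]=0,scc[4]=0,scc[5]=0

step 1: low=(low[0]=0,low[1]=0,low[2]=4,low[3]=2,low[4]=3,low[5]=1); scc=(scc[0]=?,scc[1]=?,scc[2]=?,scc[3]=?,scc[4]=?,scc[5]=?)
step 2: low=(low[0]=0,low[1]=0,low[2]=4,low[3]=2,low[4]=3,low[5]=1); scc=(scc[0]=?,scc[1]=?,scc[2]=?,scc[3]=?,scc[4]=?,scc[5]=?)
step 3: low=(low[0]=0,low[1]=0,low[2]=4,low[3]=2,low[4]=0,low[5]=1); scc=(scc[0]=?,scc[1]=?,scc[2]=?,scc[3]=?,scc[4]=?,scc[5]=?)
step 4: low=(low[0]=0,low[1]=0,low[2]=4,low[3]=0,low[4]=0,low[5]=1); scc=(scc[0]=?,scc[1]=?,scc[2]=?,scc[3]=?,scc[4]=?,scc[5]=?)
step 5: low=(low[0]=0,low[1]=0,low[2]=4,low[3]=0,low[4]=0,low[5]=0); scc=(scc[0]=?,scc[1]=?,scc[2]=?,scc[3]=?,scc[4]=?,scc[5]=?)
step 6: low=(low[0]=0,low[1]=0,low[2]=4,low[3]=0,low[4]=0,low[5]=0); scc=(scc[0]=0,scc[1]=0,scc[2]=0,scc[3]=0,scc[4]=0,scc[5]=0)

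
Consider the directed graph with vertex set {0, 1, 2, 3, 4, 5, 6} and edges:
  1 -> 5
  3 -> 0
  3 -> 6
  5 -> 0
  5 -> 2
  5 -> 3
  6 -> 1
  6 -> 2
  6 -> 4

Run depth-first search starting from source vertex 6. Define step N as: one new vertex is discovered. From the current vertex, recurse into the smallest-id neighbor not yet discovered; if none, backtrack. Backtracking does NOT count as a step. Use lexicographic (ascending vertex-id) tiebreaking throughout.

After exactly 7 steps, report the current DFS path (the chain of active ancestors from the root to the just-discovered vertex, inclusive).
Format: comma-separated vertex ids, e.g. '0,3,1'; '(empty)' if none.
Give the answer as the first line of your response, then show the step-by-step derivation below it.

6,4

step 1: discover 6; path=6; order=6
step 2: discover 1; path=6>1; order=6,1
step 3: discover 5; path=6>1>5; order=6,1,5
step 4: discover 0; path=6>1>5>0; order=6,1,5,0
step 5: discover 2; path=6>1>5>2; order=6,1,5,0,2
step 6: discover 3; path=6>1>5>3; order=6,1,5,0,2,3
step 7: discover 4; path=6>4; order=6,1,5,0,2,3,4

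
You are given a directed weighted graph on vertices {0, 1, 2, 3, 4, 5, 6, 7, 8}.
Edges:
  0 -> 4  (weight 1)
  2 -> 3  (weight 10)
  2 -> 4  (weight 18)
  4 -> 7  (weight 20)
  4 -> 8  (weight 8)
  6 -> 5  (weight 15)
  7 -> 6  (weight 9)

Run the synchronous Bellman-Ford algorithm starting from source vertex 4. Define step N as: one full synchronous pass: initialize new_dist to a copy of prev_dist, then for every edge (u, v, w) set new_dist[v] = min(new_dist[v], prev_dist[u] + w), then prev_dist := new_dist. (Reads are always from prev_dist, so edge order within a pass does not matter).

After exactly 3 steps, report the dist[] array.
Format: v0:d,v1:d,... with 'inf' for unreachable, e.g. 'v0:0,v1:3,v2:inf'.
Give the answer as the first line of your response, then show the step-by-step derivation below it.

v0:inf,v1:inf,v2:inf,v3:inf,v4:0,v5:44,v6:29,v7:20,v8:8

step 1: dist = v0:inf,v1:inf,v2:inf,v3:inf,v4:0,v5:inf,v6:inf,v7:20,v8:8
step 2: dist = v0:inf,v1:inf,v2:inf,v3:inf,v4:0,v5:inf,v6:29,v7:20,v8:8
step 3: dist = v0:inf,v1:inf,v2:inf,v3:inf,v4:0,v5:44,v6:29,v7:20,v8:8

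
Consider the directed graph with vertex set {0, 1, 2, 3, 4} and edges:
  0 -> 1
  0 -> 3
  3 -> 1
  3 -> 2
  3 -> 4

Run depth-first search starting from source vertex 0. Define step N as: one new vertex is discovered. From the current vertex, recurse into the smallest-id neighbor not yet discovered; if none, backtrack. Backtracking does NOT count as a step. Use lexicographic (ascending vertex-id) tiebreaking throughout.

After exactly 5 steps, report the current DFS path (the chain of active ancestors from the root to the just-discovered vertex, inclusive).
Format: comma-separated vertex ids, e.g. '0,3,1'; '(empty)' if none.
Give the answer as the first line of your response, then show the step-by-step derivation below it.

0,3,4

step 1: discover 0; path=0; order=0
step 2: discover 1; path=0>1; order=0,1
step 3: discover 3; path=0>3; order=0,1,3
step 4: discover 2; path=0>3>2; order=0,1,3,2
step 5: discover 4; path=0>3>4; order=0,1,3,2,4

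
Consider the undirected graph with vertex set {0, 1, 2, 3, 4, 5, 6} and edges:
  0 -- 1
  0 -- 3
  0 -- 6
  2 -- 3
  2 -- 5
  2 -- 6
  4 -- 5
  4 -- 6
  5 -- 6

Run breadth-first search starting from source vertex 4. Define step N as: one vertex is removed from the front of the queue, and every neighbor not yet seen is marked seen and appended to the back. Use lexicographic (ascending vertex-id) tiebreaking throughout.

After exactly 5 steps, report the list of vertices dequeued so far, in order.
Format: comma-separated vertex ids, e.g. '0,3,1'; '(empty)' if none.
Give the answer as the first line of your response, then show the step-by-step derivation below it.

4,5,6,2,0

step 1: dequeue 4; queue=[5,6]; order=4
step 2: dequeue 5; queue=[6,2]; order=4,5
step 3: dequeue 6; queue=[2,0]; order=4,5,6
step 4: dequeue 2; queue=[0,3]; order=4,5,6,2
step 5: dequeue 0; queue=[3,1]; order=4,5,6,2,0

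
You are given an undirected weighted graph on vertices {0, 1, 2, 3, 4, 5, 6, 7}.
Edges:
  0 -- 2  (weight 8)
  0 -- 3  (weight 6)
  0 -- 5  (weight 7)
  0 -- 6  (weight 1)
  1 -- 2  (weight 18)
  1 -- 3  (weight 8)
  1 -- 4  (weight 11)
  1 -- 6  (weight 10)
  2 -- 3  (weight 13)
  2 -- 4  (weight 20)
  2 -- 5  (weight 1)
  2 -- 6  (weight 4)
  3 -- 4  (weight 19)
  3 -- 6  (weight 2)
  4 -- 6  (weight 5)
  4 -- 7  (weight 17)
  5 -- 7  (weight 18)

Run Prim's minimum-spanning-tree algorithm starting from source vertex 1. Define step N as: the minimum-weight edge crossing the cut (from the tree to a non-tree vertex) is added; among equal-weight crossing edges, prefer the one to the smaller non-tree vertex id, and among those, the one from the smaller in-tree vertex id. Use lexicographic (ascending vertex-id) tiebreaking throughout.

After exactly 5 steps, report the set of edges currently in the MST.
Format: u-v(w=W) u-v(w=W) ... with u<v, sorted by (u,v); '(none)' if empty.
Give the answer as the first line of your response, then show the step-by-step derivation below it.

0-6(w=1) 1-3(w=8) 2-5(w=1) 2-6(w=4) 3-6(w=2)

step 1: add edge 1-3 (w=8); MST = {1-3(w=8)}
step 2: add edge 3-6 (w=2); MST = {1-3(w=8) 3-6(w=2)}
step 3: add edge 0-6 (w=1); MST = {0-6(w=1) 1-3(w=8) 3-6(w=2)}
step 4: add edge 2-6 (w=4); MST = {0-6(w=1) 1-3(w=8) 2-6(w=4) 3-6(w=2)}
step 5: add edge 2-5 (w=1); MST = {0-6(w=1) 1-3(w=8) 2-5(w=1) 2-6(w=4) 3-6(w=2)}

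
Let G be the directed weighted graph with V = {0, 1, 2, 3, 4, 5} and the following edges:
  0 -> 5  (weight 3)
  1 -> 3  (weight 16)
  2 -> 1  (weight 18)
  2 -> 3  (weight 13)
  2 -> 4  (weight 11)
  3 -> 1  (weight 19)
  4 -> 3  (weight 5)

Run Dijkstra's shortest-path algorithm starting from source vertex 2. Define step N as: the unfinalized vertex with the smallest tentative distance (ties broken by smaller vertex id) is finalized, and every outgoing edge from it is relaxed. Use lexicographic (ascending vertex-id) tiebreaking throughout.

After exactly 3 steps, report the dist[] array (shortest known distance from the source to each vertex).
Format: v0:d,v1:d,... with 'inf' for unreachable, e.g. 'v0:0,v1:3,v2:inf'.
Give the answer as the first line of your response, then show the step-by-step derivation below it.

v0:inf,v1:18,v2:0,v3:13,v4:11,v5:inf

step 1: dist = v0:inf,v1:18,v2:0,v3:13,v4:11,v5:inf
step 2: dist = v0:inf,v1:18,v2:0,v3:13,v4:11,v5:inf
step 3: dist = v0:inf,v1:18,v2:0,v3:13,v4:11,v5:inf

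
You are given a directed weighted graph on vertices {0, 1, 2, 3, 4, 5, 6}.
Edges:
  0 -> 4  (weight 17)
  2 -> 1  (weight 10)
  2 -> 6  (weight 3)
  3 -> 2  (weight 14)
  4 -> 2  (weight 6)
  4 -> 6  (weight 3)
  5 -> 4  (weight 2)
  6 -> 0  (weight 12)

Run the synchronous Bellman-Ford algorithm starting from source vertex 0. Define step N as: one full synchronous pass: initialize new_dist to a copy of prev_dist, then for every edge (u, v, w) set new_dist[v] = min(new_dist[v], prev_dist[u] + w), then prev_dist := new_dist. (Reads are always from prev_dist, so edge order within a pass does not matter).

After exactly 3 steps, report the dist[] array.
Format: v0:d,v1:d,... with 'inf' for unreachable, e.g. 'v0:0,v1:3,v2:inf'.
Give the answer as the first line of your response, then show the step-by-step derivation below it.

v0:0,v1:33,v2:23,v3:inf,v4:17,v5:inf,v6:20

step 1: dist = v0:0,v1:inf,v2:inf,v3:inf,v4:17,v5:inf,v6:inf
step 2: dist = v0:0,v1:inf,v2:23,v3:inf,v4:17,v5:inf,v6:20
step 3: dist = v0:0,v1:33,v2:23,v3:inf,v4:17,v5:inf,v6:20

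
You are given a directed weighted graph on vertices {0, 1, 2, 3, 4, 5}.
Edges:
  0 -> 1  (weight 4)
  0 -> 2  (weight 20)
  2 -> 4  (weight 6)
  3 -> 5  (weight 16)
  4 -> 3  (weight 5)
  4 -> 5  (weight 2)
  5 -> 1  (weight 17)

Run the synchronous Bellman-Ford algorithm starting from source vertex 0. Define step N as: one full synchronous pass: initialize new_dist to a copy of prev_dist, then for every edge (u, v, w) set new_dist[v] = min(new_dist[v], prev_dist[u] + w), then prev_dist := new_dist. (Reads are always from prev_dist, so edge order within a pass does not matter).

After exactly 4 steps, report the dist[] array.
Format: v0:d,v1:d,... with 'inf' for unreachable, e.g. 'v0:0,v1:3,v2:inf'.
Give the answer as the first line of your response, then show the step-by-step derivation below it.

v0:0,v1:4,v2:20,v3:31,v4:26,v5:28

step 1: dist = v0:0,v1:4,v2:20,v3:inf,v4:inf,v5:inf
step 2: dist = v0:0,v1:4,v2:20,v3:inf,v4:26,v5:inf
step 3: dist = v0:0,v1:4,v2:20,v3:31,v4:26,v5:28
step 4: dist = v0:0,v1:4,v2:20,v3:31,v4:26,v5:28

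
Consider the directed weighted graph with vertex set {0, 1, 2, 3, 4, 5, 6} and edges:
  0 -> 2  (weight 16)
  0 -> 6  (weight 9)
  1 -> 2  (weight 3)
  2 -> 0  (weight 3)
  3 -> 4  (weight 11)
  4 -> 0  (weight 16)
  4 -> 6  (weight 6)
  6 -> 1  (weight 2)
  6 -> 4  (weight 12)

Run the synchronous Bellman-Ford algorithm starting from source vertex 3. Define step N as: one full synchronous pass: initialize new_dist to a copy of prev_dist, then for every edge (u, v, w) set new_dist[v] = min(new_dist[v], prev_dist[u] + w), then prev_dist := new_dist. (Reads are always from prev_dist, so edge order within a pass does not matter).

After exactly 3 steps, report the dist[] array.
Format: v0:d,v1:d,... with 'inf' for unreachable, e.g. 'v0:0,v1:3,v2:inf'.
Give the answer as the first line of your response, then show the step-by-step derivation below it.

v0:27,v1:19,v2:43,v3:0,v4:11,v5:inf,v6:17

step 1: dist = v0:inf,v1:inf,v2:inf,v3:0,v4:11,v5:inf,v6:inf
step 2: dist = v0:27,v1:inf,v2:inf,v3:0,v4:11,v5:inf,v6:17
step 3: dist = v0:27,v1:19,v2:43,v3:0,v4:11,v5:inf,v6:17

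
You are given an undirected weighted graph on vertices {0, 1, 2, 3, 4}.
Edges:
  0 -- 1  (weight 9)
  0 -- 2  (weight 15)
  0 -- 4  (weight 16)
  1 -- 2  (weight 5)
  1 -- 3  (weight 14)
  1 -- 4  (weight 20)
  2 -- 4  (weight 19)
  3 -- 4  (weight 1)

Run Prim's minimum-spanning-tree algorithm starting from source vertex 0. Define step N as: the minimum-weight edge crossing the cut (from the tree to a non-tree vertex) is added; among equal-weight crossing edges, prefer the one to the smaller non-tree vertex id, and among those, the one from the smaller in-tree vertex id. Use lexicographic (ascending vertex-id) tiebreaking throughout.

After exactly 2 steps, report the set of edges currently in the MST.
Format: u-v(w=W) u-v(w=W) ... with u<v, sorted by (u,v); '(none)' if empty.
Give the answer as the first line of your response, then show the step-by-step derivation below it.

0-1(w=9) 1-2(w=5)

step 1: add edge 0-1 (w=9); MST = {0-1(w=9)}
step 2: add edge 1-2 (w=5); MST = {0-1(w=9) 1-2(w=5)}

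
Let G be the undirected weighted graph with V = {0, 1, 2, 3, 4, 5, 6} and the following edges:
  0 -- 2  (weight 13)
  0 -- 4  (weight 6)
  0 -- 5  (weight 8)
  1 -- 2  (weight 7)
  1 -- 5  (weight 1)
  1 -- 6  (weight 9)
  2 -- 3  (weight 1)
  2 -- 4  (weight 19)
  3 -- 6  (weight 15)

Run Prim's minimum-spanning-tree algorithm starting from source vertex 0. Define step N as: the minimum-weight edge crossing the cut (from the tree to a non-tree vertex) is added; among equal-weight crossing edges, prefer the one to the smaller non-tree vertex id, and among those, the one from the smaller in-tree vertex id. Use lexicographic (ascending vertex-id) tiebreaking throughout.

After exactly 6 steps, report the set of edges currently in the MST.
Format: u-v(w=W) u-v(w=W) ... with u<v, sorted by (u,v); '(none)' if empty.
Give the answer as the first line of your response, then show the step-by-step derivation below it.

0-4(w=6) 0-5(w=8) 1-2(w=7) 1-5(w=1) 1-6(w=9) 2-3(w=1)

step 1: add edge 0-4 (w=6); MST = {0-4(w=6)}
step 2: add edge 0-5 (w=8); MST = {0-4(w=6) 0-5(w=8)}
step 3: add edge 1-5 (w=1); MST = {0-4(w=6) 0-5(w=8) 1-5(w=1)}
step 4: add edge 1-2 (w=7); MST = {0-4(w=6) 0-5(w=8) 1-2(w=7) 1-5(w=1)}
step 5: add edge 2-3 (w=1); MST = {0-4(w=6) 0-5(w=8) 1-2(w=7) 1-5(w=1) 2-3(w=1)}
step 6: add edge 1-6 (w=9); MST = {0-4(w=6) 0-5(w=8) 1-2(w=7) 1-5(w=1) 1-6(w=9) 2-3(w=1)}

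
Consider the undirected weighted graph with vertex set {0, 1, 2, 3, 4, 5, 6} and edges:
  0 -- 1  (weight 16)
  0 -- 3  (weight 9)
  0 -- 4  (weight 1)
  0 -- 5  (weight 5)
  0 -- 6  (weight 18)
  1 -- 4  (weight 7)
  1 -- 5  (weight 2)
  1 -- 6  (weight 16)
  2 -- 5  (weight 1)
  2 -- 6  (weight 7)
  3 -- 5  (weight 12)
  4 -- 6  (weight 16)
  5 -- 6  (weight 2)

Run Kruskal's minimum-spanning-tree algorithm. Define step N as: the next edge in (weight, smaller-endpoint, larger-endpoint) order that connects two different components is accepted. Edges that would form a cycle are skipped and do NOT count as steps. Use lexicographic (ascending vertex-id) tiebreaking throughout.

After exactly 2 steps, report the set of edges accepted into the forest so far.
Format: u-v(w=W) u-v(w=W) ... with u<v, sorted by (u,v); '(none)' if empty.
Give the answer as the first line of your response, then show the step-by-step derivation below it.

0-4(w=1) 2-5(w=1)

step 1: add edge 0-4 (w=1); MST = {0-4(w=1)}
step 2: add edge 2-5 (w=1); MST = {0-4(w=1) 2-5(w=1)}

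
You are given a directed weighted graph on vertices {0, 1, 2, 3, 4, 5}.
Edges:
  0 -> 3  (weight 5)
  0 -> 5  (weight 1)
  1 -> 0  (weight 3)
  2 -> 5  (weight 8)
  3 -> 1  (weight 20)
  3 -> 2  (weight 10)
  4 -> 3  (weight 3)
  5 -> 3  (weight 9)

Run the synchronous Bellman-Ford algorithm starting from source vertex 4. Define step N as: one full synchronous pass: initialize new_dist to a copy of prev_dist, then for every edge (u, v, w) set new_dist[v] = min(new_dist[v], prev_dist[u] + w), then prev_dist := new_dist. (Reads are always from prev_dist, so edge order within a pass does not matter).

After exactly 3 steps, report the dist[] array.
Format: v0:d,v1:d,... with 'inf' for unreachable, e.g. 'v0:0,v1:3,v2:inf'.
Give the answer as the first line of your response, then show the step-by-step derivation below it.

v0:26,v1:23,v2:13,v3:3,v4:0,v5:21

step 1: dist = v0:inf,v1:inf,v2:inf,v3:3,v4:0,v5:inf
step 2: dist = v0:inf,v1:23,v2:13,v3:3,v4:0,v5:inf
step 3: dist = v0:26,v1:23,v2:13,v3:3,v4:0,v5:21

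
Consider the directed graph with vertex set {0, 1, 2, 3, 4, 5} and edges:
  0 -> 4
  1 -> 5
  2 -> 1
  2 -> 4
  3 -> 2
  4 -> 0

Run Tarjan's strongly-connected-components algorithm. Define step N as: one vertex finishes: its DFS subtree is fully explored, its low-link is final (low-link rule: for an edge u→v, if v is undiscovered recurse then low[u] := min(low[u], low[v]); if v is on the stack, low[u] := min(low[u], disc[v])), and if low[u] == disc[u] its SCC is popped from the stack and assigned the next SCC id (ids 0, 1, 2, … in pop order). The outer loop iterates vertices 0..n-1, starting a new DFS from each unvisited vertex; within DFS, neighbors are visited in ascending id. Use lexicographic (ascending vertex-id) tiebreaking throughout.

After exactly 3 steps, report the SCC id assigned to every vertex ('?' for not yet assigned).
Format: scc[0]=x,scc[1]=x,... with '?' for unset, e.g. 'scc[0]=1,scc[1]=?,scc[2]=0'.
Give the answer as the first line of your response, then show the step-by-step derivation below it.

scc[0]=0,scc[1]=?,scc[2]=?,scc[3]=?,scc[4]=0,scc[5]=1

step 1: low=(low[0]=0,low[1]=?,low[2]=?,low[3]=?,low[4]=0,low[5]=?); scc=(scc[0]=?,scc[1]=?,scc[2]=?,scc[3]=?,scc[4]=?,scc[5]=?)
step 2: low=(low[0]=0,low[1]=?,low[2]=?,low[3]=?,low[4]=0,low[5]=?); scc=(scc[0]=0,scc[1]=?,scc[2]=?,scc[3]=?,scc[4]=0,scc[5]=?)
step 3: low=(low[0]=0,low[1]=2,low[2]=?,low[3]=?,low[4]=0,low[5]=3); scc=(scc[0]=0,scc[1]=?,scc[2]=?,scc[3]=?,scc[4]=0,scc[5]=1)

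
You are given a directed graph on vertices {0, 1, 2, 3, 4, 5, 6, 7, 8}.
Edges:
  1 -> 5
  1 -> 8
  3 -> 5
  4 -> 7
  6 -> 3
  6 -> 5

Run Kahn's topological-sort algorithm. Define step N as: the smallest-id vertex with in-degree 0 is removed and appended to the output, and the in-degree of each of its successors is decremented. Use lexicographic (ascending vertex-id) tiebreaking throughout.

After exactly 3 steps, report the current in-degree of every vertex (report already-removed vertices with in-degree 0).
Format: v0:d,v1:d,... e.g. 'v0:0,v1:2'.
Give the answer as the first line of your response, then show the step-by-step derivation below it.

v0:0,v1:0,v2:0,v3:1,v4:0,v5:2,v6:0,v7:1,v8:0

step 1: output 0; order=[0]; indeg=(0,0,0,1,0,3,0,1,1)
step 2: output 1; order=[0,1]; indeg=(0,0,0,1,0,2,0,1,0)
step 3: output 2; order=[0,1,2]; indeg=(0,0,0,1,0,2,0,1,0)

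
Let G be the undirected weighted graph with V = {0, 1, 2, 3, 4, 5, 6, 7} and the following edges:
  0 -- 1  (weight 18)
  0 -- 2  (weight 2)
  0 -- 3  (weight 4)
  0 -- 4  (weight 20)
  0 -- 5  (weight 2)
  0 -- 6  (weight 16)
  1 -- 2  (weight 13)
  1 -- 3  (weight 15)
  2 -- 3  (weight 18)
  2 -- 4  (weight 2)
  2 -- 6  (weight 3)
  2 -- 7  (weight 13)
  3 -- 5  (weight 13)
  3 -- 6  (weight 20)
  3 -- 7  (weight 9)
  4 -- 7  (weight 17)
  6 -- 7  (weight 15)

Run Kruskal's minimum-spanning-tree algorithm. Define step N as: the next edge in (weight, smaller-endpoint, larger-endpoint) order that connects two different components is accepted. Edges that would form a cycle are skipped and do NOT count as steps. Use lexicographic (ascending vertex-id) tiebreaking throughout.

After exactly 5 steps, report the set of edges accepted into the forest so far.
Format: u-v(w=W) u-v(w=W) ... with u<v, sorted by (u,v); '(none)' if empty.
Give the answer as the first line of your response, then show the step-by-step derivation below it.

0-2(w=2) 0-3(w=4) 0-5(w=2) 2-4(w=2) 2-6(w=3)

step 1: add edge 0-2 (w=2); MST = {0-2(w=2)}
step 2: add edge 0-5 (w=2); MST = {0-2(w=2) 0-5(w=2)}
step 3: add edge 2-4 (w=2); MST = {0-2(w=2) 0-5(w=2) 2-4(w=2)}
step 4: add edge 2-6 (w=3); MST = {0-2(w=2) 0-5(w=2) 2-4(w=2) 2-6(w=3)}
step 5: add edge 0-3 (w=4); MST = {0-2(w=2) 0-3(w=4) 0-5(w=2) 2-4(w=2) 2-6(w=3)}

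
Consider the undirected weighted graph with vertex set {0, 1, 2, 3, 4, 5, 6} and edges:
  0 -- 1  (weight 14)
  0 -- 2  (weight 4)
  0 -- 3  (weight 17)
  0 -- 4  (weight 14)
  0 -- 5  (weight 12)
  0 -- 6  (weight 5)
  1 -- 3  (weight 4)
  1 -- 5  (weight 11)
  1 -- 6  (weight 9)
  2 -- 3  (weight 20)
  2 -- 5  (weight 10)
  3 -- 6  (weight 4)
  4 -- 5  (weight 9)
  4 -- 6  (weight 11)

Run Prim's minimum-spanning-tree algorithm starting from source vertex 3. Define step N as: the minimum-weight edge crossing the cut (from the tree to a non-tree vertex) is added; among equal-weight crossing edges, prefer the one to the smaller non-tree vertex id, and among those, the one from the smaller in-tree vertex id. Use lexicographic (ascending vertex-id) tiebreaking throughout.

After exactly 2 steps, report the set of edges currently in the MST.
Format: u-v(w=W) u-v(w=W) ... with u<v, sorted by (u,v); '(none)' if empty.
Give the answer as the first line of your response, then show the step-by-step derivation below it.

1-3(w=4) 3-6(w=4)

step 1: add edge 1-3 (w=4); MST = {1-3(w=4)}
step 2: add edge 3-6 (w=4); MST = {1-3(w=4) 3-6(w=4)}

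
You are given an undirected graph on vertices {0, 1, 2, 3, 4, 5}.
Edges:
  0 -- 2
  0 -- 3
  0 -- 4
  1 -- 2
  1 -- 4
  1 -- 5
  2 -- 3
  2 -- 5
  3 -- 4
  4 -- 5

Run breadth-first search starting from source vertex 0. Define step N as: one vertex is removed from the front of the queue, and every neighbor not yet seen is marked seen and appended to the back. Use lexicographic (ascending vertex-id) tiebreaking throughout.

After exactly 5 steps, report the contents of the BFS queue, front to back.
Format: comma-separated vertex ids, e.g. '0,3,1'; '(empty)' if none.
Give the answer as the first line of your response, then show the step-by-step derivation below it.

5

step 1: dequeue 0; queue=[2,3,4]; order=0
step 2: dequeue 2; queue=[3,4,1,5]; order=0,2
step 3: dequeue 3; queue=[4,1,5]; order=0,2,3
step 4: dequeue 4; queue=[1,5]; order=0,2,3,4
step 5: dequeue 1; queue=[5]; order=0,2,3,4,1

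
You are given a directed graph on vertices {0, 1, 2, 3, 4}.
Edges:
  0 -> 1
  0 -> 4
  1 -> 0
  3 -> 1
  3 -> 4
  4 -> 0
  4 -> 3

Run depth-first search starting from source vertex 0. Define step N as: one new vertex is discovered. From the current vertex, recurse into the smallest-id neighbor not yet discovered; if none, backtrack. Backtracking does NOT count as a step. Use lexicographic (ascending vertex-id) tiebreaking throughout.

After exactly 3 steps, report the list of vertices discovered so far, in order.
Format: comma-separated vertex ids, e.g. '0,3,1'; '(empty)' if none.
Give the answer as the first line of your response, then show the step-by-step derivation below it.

0,1,4

step 1: discover 0; path=0; order=0
step 2: discover 1; path=0>1; order=0,1
step 3: discover 4; path=0>4; order=0,1,4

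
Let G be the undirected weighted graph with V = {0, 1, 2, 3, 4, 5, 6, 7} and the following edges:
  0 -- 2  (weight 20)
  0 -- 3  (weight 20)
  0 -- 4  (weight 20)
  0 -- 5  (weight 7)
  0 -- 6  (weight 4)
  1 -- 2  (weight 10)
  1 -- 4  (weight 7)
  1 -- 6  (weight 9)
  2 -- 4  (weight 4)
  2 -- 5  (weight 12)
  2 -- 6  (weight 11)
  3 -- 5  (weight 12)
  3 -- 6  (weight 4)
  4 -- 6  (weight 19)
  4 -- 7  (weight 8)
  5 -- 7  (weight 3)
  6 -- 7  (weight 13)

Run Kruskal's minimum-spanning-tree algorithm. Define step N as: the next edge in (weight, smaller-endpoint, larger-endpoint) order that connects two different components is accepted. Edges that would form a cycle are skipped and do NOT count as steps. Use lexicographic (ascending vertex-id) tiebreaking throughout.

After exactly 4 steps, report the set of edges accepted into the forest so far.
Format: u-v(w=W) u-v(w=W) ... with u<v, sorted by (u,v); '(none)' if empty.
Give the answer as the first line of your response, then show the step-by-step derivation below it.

0-6(w=4) 2-4(w=4) 3-6(w=4) 5-7(w=3)

step 1: add edge 5-7 (w=3); MST = {5-7(w=3)}
step 2: add edge 0-6 (w=4); MST = {0-6(w=4) 5-7(w=3)}
step 3: add edge 2-4 (w=4); MST = {0-6(w=4) 2-4(w=4) 5-7(w=3)}
step 4: add edge 3-6 (w=4); MST = {0-6(w=4) 2-4(w=4) 3-6(w=4) 5-7(w=3)}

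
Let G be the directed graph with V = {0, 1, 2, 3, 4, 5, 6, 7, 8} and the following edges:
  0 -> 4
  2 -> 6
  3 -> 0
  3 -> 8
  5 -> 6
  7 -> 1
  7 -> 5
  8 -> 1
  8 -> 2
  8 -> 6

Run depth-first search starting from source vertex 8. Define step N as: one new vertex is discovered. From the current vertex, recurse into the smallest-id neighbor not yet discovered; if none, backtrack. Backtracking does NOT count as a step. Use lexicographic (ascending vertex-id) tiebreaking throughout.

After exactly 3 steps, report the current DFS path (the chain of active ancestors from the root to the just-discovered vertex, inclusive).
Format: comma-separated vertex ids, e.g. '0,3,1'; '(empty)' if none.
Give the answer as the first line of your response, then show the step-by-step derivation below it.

8,2

step 1: discover 8; path=8; order=8
step 2: discover 1; path=8>1; order=8,1
step 3: discover 2; path=8>2; order=8,1,2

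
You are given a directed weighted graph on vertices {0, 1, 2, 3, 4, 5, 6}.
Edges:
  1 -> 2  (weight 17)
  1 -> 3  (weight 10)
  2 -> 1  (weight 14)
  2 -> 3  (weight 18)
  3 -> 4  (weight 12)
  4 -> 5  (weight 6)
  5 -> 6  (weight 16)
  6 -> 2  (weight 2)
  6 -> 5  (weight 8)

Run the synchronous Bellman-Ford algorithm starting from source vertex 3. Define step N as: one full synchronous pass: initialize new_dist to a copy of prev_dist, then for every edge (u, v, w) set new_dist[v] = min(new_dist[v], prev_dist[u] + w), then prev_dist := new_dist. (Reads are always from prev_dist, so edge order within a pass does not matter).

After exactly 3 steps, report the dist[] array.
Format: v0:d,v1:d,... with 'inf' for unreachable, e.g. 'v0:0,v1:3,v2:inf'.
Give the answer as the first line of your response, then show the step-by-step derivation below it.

v0:inf,v1:inf,v2:inf,v3:0,v4:12,v5:18,v6:34

step 1: dist = v0:inf,v1:inf,v2:inf,v3:0,v4:12,v5:inf,v6:inf
step 2: dist = v0:inf,v1:inf,v2:inf,v3:0,v4:12,v5:18,v6:inf
step 3: dist = v0:inf,v1:inf,v2:inf,v3:0,v4:12,v5:18,v6:34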